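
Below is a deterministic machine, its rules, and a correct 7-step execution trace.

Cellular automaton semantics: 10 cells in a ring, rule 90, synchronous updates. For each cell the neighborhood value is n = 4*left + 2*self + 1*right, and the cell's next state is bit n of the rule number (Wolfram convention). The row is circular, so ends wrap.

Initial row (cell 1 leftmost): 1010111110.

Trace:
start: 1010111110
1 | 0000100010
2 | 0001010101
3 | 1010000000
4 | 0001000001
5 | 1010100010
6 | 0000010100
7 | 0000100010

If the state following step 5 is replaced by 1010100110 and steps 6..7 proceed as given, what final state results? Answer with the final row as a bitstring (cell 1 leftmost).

0000110011

state after step 5 := 1010100110
6 | 0000011110
7 | 0000110011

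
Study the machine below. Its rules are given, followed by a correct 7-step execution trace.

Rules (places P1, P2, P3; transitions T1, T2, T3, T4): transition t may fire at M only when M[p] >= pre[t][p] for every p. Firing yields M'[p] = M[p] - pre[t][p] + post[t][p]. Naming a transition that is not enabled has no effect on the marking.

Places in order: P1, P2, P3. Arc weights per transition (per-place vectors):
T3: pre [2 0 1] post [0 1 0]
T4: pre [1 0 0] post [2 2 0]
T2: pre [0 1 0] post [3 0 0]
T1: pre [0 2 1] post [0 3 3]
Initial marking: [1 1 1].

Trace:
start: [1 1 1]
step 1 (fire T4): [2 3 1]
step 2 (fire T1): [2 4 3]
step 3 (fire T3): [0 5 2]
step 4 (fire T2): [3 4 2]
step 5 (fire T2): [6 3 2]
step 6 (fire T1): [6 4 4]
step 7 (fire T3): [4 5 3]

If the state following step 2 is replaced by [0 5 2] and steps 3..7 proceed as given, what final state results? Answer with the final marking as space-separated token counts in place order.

state after step 2 := [0 5 2]
step 3 (fire T3): [0 5 2]
step 4 (fire T2): [3 4 2]
step 5 (fire T2): [6 3 2]
step 6 (fire T1): [6 4 4]
step 7 (fire T3): [4 5 3]

4 5 3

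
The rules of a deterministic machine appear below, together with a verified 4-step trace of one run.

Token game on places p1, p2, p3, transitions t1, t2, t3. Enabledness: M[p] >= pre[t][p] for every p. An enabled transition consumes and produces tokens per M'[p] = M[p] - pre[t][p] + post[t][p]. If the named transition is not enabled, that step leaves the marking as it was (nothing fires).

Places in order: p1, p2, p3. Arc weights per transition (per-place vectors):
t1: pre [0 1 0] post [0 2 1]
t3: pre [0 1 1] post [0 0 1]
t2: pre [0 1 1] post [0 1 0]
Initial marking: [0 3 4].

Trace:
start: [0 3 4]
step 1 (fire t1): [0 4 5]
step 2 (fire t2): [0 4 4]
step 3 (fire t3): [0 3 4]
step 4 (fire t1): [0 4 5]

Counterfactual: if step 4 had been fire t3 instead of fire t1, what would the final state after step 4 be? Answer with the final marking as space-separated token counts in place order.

(re-executing from step 4 with the substitution; state before step 4: [0 3 4])
step 4 (fire t3): [0 2 4]

0 2 4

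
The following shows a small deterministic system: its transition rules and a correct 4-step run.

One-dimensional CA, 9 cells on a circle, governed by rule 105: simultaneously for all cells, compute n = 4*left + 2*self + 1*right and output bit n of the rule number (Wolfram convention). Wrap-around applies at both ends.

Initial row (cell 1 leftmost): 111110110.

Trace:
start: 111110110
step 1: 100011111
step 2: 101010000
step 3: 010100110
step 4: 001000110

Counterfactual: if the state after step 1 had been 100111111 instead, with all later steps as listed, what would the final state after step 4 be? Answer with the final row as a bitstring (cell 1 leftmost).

state after step 1 := 100111111
step 2: 100100000
step 3: 000001110
step 4: 111101010

111101010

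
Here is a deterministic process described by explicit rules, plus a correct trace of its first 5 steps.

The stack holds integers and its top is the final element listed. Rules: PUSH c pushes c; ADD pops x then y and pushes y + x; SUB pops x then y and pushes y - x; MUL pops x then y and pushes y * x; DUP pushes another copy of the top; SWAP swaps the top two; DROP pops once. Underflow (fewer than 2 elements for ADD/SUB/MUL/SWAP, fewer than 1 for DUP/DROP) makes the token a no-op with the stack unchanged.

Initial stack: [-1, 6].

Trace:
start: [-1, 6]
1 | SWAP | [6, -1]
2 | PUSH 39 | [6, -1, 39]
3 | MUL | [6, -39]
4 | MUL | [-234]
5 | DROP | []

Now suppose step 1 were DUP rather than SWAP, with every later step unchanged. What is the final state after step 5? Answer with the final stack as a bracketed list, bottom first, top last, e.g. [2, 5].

[-1]

(re-executing from step 1 with the substitution; state before step 1: [-1, 6])
1 | DUP | [-1, 6, 6]
2 | PUSH 39 | [-1, 6, 6, 39]
3 | MUL | [-1, 6, 234]
4 | MUL | [-1, 1404]
5 | DROP | [-1]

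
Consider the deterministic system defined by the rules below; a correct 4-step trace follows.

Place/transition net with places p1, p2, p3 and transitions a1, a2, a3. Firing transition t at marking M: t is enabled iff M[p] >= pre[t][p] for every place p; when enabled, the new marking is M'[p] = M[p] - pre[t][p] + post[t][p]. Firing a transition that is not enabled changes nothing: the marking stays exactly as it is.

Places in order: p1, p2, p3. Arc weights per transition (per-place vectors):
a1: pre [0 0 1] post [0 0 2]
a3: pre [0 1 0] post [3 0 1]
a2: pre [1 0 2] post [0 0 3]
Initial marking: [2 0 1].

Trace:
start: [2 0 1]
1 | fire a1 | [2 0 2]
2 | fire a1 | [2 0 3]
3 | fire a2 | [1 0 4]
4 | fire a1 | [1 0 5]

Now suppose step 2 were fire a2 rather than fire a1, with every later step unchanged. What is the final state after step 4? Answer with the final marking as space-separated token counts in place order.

(re-executing from step 2 with the substitution; state before step 2: [2 0 2])
2 | fire a2 | [1 0 3]
3 | fire a2 | [0 0 4]
4 | fire a1 | [0 0 5]

0 0 5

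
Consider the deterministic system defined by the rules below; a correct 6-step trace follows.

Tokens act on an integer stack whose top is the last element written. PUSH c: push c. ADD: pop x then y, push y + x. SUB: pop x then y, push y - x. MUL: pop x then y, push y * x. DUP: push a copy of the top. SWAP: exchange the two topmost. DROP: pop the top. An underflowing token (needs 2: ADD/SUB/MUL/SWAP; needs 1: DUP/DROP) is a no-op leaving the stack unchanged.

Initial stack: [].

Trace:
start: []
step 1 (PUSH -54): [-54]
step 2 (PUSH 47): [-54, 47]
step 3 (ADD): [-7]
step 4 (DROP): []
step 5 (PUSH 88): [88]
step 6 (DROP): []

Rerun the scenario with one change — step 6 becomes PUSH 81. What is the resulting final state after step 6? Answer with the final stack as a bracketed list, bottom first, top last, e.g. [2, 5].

(re-executing from step 6 with the substitution; state before step 6: [88])
step 6 (PUSH 81): [88, 81]

[88, 81]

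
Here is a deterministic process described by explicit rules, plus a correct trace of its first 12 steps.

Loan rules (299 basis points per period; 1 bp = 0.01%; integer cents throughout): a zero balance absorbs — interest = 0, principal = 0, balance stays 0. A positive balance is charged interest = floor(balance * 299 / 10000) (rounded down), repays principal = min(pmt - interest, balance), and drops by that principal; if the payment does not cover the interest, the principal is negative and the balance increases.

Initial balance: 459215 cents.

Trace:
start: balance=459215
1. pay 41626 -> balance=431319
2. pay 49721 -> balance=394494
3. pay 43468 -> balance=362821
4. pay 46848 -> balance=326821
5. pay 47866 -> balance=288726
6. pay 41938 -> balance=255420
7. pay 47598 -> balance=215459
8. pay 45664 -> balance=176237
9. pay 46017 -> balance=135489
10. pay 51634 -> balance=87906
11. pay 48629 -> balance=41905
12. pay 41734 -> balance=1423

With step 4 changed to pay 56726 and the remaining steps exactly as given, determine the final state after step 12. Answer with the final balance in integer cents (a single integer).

0

(re-executing from step 4 with the substitution; state before step 4: balance=362821)
4. pay 56726 -> balance=316943
5. pay 47866 -> balance=278553
6. pay 41938 -> balance=244943
7. pay 47598 -> balance=204668
8. pay 45664 -> balance=165123
9. pay 46017 -> balance=124043
10. pay 51634 -> balance=76117
11. pay 48629 -> balance=29763
12. pay 41734 -> balance=0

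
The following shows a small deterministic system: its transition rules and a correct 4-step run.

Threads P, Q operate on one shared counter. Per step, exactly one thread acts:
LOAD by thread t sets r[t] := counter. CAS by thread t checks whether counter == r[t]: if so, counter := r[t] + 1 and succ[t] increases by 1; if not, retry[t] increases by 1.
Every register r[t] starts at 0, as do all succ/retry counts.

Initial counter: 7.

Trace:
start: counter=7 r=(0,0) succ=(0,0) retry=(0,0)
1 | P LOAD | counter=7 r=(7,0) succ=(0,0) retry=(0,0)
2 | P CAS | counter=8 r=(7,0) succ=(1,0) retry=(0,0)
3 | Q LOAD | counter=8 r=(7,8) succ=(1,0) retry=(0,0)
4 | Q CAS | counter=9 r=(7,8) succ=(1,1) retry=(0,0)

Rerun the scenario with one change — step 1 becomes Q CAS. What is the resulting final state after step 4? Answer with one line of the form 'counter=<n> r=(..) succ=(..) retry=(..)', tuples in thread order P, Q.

(re-executing from step 1 with the substitution; state before step 1: counter=7 r=(0,0) succ=(0,0) retry=(0,0))
1 | Q CAS | counter=7 r=(0,0) succ=(0,0) retry=(0,1)
2 | P CAS | counter=7 r=(0,0) succ=(0,0) retry=(1,1)
3 | Q LOAD | counter=7 r=(0,7) succ=(0,0) retry=(1,1)
4 | Q CAS | counter=8 r=(0,7) succ=(0,1) retry=(1,1)

counter=8 r=(0,7) succ=(0,1) retry=(1,1)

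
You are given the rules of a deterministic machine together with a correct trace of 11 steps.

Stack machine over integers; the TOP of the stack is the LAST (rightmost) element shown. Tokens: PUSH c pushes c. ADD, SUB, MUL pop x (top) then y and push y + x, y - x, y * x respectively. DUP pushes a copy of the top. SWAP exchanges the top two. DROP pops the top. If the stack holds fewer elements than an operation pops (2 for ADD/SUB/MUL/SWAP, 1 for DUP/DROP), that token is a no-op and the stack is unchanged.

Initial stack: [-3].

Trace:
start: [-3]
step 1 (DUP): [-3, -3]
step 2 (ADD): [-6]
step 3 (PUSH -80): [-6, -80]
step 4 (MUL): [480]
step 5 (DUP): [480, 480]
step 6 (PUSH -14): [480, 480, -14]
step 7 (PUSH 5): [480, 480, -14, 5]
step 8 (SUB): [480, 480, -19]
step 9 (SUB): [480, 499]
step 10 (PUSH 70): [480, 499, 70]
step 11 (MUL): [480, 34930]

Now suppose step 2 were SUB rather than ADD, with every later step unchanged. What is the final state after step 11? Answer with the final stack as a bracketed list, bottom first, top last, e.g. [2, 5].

(re-executing from step 2 with the substitution; state before step 2: [-3, -3])
step 2 (SUB): [0]
step 3 (PUSH -80): [0, -80]
step 4 (MUL): [0]
step 5 (DUP): [0, 0]
step 6 (PUSH -14): [0, 0, -14]
step 7 (PUSH 5): [0, 0, -14, 5]
step 8 (SUB): [0, 0, -19]
step 9 (SUB): [0, 19]
step 10 (PUSH 70): [0, 19, 70]
step 11 (MUL): [0, 1330]

[0, 1330]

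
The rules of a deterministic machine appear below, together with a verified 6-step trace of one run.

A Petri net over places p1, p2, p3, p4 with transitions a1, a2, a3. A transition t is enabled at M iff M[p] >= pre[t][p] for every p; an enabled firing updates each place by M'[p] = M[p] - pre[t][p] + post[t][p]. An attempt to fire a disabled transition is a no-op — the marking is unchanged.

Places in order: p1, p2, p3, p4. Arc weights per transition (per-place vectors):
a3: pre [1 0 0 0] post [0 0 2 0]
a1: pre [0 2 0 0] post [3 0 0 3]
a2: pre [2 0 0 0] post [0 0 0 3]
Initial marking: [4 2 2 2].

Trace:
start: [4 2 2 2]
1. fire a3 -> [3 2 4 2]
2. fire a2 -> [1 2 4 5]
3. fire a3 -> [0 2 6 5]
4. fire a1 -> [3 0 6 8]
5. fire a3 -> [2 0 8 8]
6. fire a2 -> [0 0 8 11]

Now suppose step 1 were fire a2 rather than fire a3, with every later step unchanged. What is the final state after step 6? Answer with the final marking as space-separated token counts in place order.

0 0 4 14

(re-executing from step 1 with the substitution; state before step 1: [4 2 2 2])
1. fire a2 -> [2 2 2 5]
2. fire a2 -> [0 2 2 8]
3. fire a3 -> [0 2 2 8]
4. fire a1 -> [3 0 2 11]
5. fire a3 -> [2 0 4 11]
6. fire a2 -> [0 0 4 14]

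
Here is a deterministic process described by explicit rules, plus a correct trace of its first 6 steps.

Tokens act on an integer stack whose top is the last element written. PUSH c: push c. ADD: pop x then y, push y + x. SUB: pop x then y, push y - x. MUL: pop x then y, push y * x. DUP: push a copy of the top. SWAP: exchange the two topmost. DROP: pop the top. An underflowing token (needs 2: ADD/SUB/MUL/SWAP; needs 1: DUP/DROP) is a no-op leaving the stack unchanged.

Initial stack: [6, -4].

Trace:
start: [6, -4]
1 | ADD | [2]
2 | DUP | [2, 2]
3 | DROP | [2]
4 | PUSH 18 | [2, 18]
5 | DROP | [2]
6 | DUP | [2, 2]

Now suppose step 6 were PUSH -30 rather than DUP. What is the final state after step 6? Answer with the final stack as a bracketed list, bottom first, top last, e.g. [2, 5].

(re-executing from step 6 with the substitution; state before step 6: [2])
6 | PUSH -30 | [2, -30]

[2, -30]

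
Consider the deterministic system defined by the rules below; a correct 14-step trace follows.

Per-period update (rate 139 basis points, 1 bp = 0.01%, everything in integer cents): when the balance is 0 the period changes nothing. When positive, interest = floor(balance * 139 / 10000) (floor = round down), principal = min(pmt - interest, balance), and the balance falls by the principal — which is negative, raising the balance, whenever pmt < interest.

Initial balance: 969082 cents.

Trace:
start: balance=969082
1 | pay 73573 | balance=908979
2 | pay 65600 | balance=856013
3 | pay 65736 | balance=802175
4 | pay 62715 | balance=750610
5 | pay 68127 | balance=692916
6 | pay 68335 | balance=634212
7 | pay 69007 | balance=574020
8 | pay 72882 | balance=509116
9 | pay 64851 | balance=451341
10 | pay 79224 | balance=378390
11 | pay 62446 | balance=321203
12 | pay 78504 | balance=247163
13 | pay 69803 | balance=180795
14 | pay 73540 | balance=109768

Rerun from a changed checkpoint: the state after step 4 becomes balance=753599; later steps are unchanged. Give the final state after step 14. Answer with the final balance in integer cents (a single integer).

113201

state after step 4 := balance=753599
5 | pay 68127 | balance=695947
6 | pay 68335 | balance=637285
7 | pay 69007 | balance=577136
8 | pay 72882 | balance=512276
9 | pay 64851 | balance=454545
10 | pay 79224 | balance=381639
11 | pay 62446 | balance=324497
12 | pay 78504 | balance=250503
13 | pay 69803 | balance=184181
14 | pay 73540 | balance=113201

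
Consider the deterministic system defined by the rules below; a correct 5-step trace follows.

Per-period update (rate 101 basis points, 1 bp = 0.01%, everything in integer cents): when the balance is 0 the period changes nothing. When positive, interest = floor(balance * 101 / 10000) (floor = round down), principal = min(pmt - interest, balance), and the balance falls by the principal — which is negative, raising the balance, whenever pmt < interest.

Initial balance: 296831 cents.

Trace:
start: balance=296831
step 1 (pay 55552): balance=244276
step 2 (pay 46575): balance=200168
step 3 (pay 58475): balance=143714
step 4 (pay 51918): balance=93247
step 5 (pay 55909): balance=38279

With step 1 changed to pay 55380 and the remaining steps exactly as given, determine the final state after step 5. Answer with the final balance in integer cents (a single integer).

(re-executing from step 1 with the substitution; state before step 1: balance=296831)
step 1 (pay 55380): balance=244448
step 2 (pay 46575): balance=200341
step 3 (pay 58475): balance=143889
step 4 (pay 51918): balance=93424
step 5 (pay 55909): balance=38458

38458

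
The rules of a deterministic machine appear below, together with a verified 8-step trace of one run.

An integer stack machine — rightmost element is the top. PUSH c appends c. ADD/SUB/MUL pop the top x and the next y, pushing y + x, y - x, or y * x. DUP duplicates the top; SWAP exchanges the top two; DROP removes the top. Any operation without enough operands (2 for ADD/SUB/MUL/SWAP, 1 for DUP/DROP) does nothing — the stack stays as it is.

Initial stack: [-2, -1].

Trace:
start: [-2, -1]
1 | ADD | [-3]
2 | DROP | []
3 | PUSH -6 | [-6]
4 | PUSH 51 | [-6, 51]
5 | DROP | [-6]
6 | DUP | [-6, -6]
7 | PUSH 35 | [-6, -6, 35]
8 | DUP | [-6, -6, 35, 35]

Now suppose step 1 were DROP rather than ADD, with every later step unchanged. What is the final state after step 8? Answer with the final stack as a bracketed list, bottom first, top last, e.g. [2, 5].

[-6, -6, 35, 35]

(re-executing from step 1 with the substitution; state before step 1: [-2, -1])
1 | DROP | [-2]
2 | DROP | []
3 | PUSH -6 | [-6]
4 | PUSH 51 | [-6, 51]
5 | DROP | [-6]
6 | DUP | [-6, -6]
7 | PUSH 35 | [-6, -6, 35]
8 | DUP | [-6, -6, 35, 35]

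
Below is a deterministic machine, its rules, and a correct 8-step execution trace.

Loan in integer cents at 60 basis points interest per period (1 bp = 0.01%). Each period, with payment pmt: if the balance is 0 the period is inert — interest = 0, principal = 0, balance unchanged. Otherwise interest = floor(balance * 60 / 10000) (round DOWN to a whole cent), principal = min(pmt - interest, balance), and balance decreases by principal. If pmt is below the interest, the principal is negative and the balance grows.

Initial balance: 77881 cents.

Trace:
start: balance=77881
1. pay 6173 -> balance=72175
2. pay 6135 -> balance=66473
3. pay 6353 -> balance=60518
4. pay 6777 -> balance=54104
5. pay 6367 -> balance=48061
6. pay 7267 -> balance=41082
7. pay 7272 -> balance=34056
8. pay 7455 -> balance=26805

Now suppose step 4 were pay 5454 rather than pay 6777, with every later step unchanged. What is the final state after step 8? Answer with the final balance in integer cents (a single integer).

28160

(re-executing from step 4 with the substitution; state before step 4: balance=60518)
4. pay 5454 -> balance=55427
5. pay 6367 -> balance=49392
6. pay 7267 -> balance=42421
7. pay 7272 -> balance=35403
8. pay 7455 -> balance=28160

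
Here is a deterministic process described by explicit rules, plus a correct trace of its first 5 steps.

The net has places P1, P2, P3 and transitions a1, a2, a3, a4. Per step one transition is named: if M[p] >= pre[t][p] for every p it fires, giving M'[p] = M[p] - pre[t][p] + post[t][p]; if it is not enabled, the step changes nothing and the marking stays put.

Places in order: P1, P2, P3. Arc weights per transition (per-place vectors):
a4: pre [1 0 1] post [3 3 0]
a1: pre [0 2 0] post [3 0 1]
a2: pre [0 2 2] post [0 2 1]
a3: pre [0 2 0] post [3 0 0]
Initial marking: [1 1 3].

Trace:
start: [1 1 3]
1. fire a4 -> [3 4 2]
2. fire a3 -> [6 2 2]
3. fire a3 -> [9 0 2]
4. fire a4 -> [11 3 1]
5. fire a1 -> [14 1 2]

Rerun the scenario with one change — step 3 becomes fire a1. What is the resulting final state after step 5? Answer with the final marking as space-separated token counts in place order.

(re-executing from step 3 with the substitution; state before step 3: [6 2 2])
3. fire a1 -> [9 0 3]
4. fire a4 -> [11 3 2]
5. fire a1 -> [14 1 3]

14 1 3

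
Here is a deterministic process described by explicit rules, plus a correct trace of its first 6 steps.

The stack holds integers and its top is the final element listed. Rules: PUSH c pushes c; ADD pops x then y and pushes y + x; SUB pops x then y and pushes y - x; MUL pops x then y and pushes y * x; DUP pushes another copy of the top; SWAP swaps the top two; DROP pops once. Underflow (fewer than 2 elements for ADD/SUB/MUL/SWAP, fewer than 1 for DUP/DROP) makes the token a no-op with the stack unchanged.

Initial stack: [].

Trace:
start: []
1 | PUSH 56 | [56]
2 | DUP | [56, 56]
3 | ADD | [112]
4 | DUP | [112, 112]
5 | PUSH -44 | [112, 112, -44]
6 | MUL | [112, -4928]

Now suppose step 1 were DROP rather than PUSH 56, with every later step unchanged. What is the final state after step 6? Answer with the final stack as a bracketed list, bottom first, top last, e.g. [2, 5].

[-44]

(re-executing from step 1 with the substitution; state before step 1: [])
1 | DROP | []
2 | DUP | []
3 | ADD | []
4 | DUP | []
5 | PUSH -44 | [-44]
6 | MUL | [-44]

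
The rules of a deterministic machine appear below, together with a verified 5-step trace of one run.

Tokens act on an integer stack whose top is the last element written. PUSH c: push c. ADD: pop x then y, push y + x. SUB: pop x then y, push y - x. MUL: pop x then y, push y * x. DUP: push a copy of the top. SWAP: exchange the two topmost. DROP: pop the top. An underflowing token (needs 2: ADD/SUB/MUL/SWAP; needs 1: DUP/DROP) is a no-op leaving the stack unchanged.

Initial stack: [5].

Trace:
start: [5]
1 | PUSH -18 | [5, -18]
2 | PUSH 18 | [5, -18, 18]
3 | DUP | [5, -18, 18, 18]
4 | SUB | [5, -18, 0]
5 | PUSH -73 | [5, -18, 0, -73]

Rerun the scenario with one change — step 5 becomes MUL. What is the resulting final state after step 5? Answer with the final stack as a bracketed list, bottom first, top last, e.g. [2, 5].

(re-executing from step 5 with the substitution; state before step 5: [5, -18, 0])
5 | MUL | [5, 0]

[5, 0]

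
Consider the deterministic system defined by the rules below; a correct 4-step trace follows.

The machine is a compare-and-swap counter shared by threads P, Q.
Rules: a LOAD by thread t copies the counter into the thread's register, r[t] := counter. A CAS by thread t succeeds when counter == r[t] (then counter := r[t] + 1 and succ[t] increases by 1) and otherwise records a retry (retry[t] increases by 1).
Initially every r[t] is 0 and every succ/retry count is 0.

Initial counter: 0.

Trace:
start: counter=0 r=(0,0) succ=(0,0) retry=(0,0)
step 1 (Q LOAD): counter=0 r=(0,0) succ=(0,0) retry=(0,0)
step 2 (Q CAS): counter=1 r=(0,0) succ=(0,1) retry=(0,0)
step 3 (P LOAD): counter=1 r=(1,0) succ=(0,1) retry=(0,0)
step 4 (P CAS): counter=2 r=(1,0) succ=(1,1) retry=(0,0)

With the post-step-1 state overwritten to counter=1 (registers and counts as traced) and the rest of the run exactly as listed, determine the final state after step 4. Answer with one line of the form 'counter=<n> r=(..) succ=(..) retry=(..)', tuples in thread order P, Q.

counter=2 r=(1,0) succ=(1,0) retry=(0,1)

state after step 1 := counter=1 r=(0,0) succ=(0,0) retry=(0,0)
step 2 (Q CAS): counter=1 r=(0,0) succ=(0,0) retry=(0,1)
step 3 (P LOAD): counter=1 r=(1,0) succ=(0,0) retry=(0,1)
step 4 (P CAS): counter=2 r=(1,0) succ=(1,0) retry=(0,1)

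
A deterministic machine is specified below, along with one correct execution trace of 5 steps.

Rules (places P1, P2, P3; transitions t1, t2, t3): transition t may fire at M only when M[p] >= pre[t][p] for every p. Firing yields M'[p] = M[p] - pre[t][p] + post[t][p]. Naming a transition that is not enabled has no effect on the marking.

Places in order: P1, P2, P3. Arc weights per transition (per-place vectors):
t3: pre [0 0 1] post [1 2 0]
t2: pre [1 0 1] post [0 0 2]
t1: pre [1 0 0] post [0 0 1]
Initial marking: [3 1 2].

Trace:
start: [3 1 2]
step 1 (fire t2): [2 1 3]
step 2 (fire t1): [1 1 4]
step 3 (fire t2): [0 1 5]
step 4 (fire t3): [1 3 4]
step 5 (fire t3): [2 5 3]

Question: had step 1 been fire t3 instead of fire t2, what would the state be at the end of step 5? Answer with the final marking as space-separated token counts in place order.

(re-executing from step 1 with the substitution; state before step 1: [3 1 2])
step 1 (fire t3): [4 3 1]
step 2 (fire t1): [3 3 2]
step 3 (fire t2): [2 3 3]
step 4 (fire t3): [3 5 2]
step 5 (fire t3): [4 7 1]

4 7 1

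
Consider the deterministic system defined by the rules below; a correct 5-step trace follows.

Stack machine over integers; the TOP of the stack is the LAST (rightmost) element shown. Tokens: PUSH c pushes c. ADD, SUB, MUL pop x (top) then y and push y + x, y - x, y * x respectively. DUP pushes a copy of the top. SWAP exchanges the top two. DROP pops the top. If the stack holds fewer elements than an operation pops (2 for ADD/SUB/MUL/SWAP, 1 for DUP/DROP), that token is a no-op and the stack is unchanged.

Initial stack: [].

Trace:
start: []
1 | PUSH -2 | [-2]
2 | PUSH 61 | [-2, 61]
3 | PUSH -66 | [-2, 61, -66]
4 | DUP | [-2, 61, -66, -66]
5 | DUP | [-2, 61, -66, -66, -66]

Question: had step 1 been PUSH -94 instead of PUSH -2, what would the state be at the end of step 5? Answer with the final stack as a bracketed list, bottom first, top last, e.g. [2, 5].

[-94, 61, -66, -66, -66]

(re-executing from step 1 with the substitution; state before step 1: [])
1 | PUSH -94 | [-94]
2 | PUSH 61 | [-94, 61]
3 | PUSH -66 | [-94, 61, -66]
4 | DUP | [-94, 61, -66, -66]
5 | DUP | [-94, 61, -66, -66, -66]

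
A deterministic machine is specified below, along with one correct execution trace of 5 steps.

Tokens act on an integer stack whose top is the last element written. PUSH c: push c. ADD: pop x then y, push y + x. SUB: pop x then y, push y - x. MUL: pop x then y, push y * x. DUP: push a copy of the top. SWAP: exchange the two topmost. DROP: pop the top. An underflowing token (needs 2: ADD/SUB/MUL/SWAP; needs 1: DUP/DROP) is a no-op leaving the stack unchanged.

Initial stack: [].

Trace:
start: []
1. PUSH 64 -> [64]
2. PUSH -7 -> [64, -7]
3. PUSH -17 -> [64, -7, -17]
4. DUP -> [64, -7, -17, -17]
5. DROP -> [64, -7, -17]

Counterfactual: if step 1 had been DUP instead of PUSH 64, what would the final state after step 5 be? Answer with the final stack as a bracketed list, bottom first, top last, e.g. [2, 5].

[-7, -17]

(re-executing from step 1 with the substitution; state before step 1: [])
1. DUP -> []
2. PUSH -7 -> [-7]
3. PUSH -17 -> [-7, -17]
4. DUP -> [-7, -17, -17]
5. DROP -> [-7, -17]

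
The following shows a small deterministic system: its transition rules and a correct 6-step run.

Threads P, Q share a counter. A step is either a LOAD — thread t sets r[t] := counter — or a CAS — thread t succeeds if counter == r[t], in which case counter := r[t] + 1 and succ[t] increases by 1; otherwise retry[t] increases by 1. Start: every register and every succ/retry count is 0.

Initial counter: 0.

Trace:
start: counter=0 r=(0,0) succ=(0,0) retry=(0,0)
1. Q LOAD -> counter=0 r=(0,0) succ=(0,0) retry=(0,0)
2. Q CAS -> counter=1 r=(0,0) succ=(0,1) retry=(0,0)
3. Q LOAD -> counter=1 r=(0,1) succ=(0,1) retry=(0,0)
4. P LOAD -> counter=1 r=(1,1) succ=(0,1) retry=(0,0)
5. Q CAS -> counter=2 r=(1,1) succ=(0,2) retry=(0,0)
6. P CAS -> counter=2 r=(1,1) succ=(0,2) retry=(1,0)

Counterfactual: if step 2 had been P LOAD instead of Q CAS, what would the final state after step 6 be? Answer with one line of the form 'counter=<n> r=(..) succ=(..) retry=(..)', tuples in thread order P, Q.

(re-executing from step 2 with the substitution; state before step 2: counter=0 r=(0,0) succ=(0,0) retry=(0,0))
2. P LOAD -> counter=0 r=(0,0) succ=(0,0) retry=(0,0)
3. Q LOAD -> counter=0 r=(0,0) succ=(0,0) retry=(0,0)
4. P LOAD -> counter=0 r=(0,0) succ=(0,0) retry=(0,0)
5. Q CAS -> counter=1 r=(0,0) succ=(0,1) retry=(0,0)
6. P CAS -> counter=1 r=(0,0) succ=(0,1) retry=(1,0)

counter=1 r=(0,0) succ=(0,1) retry=(1,0)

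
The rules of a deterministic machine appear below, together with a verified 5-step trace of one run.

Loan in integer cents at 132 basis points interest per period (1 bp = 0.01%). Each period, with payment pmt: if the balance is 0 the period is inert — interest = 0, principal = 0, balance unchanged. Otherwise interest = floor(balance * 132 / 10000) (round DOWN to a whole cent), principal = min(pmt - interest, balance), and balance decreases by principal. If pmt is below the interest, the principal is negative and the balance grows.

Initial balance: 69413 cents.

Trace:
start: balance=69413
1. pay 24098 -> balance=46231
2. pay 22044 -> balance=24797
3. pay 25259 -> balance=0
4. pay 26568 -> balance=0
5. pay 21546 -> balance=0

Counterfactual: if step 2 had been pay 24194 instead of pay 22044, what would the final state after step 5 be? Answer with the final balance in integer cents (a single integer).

0

(re-executing from step 2 with the substitution; state before step 2: balance=46231)
2. pay 24194 -> balance=22647
3. pay 25259 -> balance=0
4. pay 26568 -> balance=0
5. pay 21546 -> balance=0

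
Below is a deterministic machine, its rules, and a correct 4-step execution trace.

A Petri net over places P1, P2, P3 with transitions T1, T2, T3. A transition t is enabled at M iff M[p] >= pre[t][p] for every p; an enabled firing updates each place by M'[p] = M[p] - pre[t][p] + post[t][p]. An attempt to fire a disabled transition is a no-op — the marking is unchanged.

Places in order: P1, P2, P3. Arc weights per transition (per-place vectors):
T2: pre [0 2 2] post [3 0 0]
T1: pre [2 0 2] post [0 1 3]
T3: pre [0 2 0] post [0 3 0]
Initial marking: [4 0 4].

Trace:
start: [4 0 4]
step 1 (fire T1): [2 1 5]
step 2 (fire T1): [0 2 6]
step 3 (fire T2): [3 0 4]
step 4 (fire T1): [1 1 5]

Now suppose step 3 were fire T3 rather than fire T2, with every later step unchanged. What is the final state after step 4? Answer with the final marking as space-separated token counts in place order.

(re-executing from step 3 with the substitution; state before step 3: [0 2 6])
step 3 (fire T3): [0 3 6]
step 4 (fire T1): [0 3 6]

0 3 6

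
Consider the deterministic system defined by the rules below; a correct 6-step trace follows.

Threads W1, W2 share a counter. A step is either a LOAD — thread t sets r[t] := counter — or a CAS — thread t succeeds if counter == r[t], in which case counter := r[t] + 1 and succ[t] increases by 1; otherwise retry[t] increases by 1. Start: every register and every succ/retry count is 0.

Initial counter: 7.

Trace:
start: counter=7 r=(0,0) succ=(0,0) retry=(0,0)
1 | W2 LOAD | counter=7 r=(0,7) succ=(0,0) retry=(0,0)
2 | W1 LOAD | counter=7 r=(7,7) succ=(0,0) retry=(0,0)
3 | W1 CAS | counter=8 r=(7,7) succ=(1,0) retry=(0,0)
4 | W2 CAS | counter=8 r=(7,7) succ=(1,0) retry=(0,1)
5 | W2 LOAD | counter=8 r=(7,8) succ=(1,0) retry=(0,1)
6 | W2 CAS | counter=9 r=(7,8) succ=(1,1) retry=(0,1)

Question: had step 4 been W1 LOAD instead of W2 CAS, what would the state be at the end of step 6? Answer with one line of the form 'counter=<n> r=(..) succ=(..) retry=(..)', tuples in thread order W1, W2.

(re-executing from step 4 with the substitution; state before step 4: counter=8 r=(7,7) succ=(1,0) retry=(0,0))
4 | W1 LOAD | counter=8 r=(8,7) succ=(1,0) retry=(0,0)
5 | W2 LOAD | counter=8 r=(8,8) succ=(1,0) retry=(0,0)
6 | W2 CAS | counter=9 r=(8,8) succ=(1,1) retry=(0,0)

counter=9 r=(8,8) succ=(1,1) retry=(0,0)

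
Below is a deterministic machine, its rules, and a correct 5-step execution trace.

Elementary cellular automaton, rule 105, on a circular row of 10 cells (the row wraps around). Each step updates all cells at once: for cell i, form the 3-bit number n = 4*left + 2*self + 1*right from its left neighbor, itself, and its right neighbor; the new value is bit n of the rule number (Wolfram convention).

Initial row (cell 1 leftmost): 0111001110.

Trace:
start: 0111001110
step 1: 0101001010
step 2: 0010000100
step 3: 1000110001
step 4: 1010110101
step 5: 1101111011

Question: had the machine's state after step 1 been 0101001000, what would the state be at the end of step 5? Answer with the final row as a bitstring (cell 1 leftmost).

state after step 1 := 0101001000
step 2: 0010000011
step 3: 0000111011
step 4: 0110101111
step 5: 1111011001

1111011001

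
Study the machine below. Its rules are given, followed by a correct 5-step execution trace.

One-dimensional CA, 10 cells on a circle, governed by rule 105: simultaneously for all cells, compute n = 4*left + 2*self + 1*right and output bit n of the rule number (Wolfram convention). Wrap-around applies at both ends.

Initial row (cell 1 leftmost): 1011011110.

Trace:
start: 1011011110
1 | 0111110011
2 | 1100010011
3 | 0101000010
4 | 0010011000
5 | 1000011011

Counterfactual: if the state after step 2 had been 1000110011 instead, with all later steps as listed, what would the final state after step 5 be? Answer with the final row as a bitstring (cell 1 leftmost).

state after step 2 := 1000110011
3 | 1010110010
4 | 0101110001
5 | 1011010100

1011010100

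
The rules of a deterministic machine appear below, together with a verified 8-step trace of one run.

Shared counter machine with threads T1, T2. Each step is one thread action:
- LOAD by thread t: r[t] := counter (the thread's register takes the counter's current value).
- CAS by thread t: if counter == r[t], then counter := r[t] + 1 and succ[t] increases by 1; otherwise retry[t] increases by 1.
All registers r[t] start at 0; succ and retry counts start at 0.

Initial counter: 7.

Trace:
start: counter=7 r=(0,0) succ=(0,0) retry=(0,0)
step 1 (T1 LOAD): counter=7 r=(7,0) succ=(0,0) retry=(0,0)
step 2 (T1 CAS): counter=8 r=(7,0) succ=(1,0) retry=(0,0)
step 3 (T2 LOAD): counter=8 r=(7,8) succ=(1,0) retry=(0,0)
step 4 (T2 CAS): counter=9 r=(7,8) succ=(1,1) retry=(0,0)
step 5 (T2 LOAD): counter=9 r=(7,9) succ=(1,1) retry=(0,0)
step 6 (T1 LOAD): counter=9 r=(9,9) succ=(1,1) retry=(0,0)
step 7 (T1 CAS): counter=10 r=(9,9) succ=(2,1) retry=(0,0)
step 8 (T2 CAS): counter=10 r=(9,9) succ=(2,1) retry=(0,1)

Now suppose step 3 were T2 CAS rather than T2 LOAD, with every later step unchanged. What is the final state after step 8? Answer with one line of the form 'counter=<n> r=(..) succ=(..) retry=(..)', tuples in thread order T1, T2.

counter=9 r=(8,8) succ=(2,0) retry=(0,3)

(re-executing from step 3 with the substitution; state before step 3: counter=8 r=(7,0) succ=(1,0) retry=(0,0))
step 3 (T2 CAS): counter=8 r=(7,0) succ=(1,0) retry=(0,1)
step 4 (T2 CAS): counter=8 r=(7,0) succ=(1,0) retry=(0,2)
step 5 (T2 LOAD): counter=8 r=(7,8) succ=(1,0) retry=(0,2)
step 6 (T1 LOAD): counter=8 r=(8,8) succ=(1,0) retry=(0,2)
step 7 (T1 CAS): counter=9 r=(8,8) succ=(2,0) retry=(0,2)
step 8 (T2 CAS): counter=9 r=(8,8) succ=(2,0) retry=(0,3)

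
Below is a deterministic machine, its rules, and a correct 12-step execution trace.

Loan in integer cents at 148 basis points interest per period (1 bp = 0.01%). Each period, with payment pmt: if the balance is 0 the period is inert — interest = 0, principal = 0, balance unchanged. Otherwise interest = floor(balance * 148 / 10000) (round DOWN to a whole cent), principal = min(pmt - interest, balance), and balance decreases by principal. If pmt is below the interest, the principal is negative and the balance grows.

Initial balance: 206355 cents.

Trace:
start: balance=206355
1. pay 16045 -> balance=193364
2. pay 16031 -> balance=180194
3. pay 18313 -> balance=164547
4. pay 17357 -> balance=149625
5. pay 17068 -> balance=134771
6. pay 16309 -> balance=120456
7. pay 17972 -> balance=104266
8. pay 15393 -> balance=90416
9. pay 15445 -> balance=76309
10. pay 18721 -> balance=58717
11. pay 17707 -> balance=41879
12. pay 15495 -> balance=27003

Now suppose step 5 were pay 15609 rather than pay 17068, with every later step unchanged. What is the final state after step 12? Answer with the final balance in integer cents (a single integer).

28620

(re-executing from step 5 with the substitution; state before step 5: balance=149625)
5. pay 15609 -> balance=136230
6. pay 16309 -> balance=121937
7. pay 17972 -> balance=105769
8. pay 15393 -> balance=91941
9. pay 15445 -> balance=77856
10. pay 18721 -> balance=60287
11. pay 17707 -> balance=43472
12. pay 15495 -> balance=28620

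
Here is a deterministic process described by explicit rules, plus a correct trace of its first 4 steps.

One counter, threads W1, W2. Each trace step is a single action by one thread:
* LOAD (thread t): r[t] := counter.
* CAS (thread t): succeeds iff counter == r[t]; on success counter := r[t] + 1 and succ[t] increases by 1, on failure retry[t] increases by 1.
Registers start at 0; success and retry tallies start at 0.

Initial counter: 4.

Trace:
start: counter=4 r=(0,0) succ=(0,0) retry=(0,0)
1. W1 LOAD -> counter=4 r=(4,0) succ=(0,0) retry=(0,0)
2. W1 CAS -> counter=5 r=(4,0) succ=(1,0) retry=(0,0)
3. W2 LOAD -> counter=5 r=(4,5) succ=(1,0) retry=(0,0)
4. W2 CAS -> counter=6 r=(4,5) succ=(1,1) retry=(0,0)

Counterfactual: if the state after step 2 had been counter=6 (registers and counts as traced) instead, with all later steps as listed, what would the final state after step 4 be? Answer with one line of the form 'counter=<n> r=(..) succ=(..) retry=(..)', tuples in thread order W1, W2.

counter=7 r=(4,6) succ=(1,1) retry=(0,0)

state after step 2 := counter=6 r=(4,0) succ=(1,0) retry=(0,0)
3. W2 LOAD -> counter=6 r=(4,6) succ=(1,0) retry=(0,0)
4. W2 CAS -> counter=7 r=(4,6) succ=(1,1) retry=(0,0)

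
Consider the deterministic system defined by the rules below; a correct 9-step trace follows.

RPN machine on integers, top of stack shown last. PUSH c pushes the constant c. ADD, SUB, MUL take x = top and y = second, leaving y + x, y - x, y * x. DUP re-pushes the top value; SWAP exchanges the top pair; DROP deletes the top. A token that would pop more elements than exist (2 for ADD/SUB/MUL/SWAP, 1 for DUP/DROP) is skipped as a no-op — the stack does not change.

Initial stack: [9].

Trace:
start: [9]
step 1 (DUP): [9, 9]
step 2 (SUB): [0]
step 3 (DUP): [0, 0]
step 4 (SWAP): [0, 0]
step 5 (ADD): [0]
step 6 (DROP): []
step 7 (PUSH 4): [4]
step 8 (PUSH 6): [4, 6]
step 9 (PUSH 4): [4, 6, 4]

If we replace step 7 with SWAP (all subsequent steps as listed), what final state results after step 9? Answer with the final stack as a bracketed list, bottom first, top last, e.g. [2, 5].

(re-executing from step 7 with the substitution; state before step 7: [])
step 7 (SWAP): []
step 8 (PUSH 6): [6]
step 9 (PUSH 4): [6, 4]

[6, 4]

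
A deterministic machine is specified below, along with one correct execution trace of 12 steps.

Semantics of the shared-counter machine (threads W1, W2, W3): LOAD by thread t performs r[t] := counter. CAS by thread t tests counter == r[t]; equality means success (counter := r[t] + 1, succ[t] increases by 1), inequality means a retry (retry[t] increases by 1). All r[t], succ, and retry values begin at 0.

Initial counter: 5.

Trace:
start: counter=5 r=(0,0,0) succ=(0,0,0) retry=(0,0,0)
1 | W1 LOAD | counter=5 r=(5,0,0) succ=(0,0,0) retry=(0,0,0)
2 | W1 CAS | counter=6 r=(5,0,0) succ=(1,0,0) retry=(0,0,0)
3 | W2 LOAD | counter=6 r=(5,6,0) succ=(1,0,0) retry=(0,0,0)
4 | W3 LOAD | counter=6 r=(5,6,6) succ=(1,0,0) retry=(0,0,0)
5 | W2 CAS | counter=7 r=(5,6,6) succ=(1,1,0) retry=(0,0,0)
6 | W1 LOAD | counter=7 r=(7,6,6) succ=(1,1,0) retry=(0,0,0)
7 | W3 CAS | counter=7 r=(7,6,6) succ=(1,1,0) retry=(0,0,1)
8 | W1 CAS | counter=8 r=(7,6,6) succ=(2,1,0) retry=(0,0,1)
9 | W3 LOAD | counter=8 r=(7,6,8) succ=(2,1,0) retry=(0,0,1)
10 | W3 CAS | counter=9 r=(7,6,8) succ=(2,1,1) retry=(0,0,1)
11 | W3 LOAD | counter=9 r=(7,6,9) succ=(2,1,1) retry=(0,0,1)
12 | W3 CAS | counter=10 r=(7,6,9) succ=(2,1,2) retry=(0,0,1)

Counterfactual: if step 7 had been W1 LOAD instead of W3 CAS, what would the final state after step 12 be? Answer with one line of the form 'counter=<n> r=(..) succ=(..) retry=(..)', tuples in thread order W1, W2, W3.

counter=10 r=(7,6,9) succ=(2,1,2) retry=(0,0,0)

(re-executing from step 7 with the substitution; state before step 7: counter=7 r=(7,6,6) succ=(1,1,0) retry=(0,0,0))
7 | W1 LOAD | counter=7 r=(7,6,6) succ=(1,1,0) retry=(0,0,0)
8 | W1 CAS | counter=8 r=(7,6,6) succ=(2,1,0) retry=(0,0,0)
9 | W3 LOAD | counter=8 r=(7,6,8) succ=(2,1,0) retry=(0,0,0)
10 | W3 CAS | counter=9 r=(7,6,8) succ=(2,1,1) retry=(0,0,0)
11 | W3 LOAD | counter=9 r=(7,6,9) succ=(2,1,1) retry=(0,0,0)
12 | W3 CAS | counter=10 r=(7,6,9) succ=(2,1,2) retry=(0,0,0)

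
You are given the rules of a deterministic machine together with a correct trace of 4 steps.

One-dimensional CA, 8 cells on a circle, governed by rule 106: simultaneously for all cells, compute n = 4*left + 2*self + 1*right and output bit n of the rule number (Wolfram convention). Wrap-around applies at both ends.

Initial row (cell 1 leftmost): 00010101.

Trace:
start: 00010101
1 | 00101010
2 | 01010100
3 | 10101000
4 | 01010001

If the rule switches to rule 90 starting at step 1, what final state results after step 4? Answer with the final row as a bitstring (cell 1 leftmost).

(re-executing steps 1..4 under rule 90; state before step 1: 00010101)
1 | 10100000
2 | 00010001
3 | 10101010
4 | 00000000

00000000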